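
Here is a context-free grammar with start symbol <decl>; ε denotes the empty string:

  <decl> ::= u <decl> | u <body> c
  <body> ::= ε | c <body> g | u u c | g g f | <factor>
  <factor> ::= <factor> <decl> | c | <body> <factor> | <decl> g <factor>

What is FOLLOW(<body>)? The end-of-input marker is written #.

{ c, g, u }

In <decl> ::= u <body> c: add FIRST(c) = { c }.
In <body> ::= c <body> g: add FIRST(g) = { g }.
In <factor> ::= <body> <factor>: add FIRST(<factor>) = { c, g, u }.
Union: FOLLOW(<body>) = { c, g, u }.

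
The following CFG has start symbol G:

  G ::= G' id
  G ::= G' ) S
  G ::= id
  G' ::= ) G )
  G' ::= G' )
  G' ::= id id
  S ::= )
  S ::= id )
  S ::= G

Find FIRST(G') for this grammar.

{ ), id }

G' ::= ) G ) contributes {)}.
From G' ::= G' ): add FIRST(G') = { ), id }.
G' ::= id id contributes {id}.
Union: FIRST(G') = { ), id }.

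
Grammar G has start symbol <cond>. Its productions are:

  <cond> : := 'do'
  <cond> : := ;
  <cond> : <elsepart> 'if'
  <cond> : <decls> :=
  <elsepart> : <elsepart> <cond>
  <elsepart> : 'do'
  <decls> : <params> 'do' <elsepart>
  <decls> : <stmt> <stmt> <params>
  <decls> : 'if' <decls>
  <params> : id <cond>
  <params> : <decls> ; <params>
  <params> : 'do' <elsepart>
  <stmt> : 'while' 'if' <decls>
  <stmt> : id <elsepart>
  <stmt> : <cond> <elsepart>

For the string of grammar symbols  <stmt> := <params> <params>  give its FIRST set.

{ 'do', 'if', 'while', :=, id }

Add FIRST(<stmt>) = { 'do', 'if', 'while', :=, id }; <stmt> is not nullable, stop.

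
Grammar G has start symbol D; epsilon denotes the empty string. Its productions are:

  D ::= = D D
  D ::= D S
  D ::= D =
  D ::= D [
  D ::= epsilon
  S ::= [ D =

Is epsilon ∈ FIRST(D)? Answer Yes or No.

Yes

D has an epsilon-production, so D ⇒ epsilon.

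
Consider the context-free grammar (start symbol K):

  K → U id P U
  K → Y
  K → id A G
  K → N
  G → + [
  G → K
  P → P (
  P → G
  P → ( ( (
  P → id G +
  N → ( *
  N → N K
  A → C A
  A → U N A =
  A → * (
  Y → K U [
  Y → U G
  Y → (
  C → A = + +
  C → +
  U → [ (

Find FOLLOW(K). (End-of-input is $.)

K is the start symbol, so $ ∈ FOLLOW(K).
In G → K: K is at the end, add FOLLOW(G) = { $, (, *, +, [, id }.
In N → N K: K is at the end, add FOLLOW(N) = { $, (, *, +, [, id }.
In Y → K U [: add FIRST(U [) = { [ }.
Union: FOLLOW(K) = { $, (, *, +, [, id }.

{ $, (, *, +, [, id }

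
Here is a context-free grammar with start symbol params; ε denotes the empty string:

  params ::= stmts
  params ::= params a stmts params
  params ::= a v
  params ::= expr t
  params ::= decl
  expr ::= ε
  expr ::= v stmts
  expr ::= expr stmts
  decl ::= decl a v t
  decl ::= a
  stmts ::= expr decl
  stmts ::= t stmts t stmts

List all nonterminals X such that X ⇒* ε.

{ expr }

Directly nullable (have an ε-production): expr.
No other nonterminal has a production whose RHS symbols are all nullable.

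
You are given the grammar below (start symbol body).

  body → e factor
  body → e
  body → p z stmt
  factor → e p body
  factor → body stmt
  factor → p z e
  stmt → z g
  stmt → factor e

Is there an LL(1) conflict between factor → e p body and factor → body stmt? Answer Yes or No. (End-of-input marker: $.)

FIRST(e p body) = { e } and FIRST(body stmt) = { e, p }.
Both contain e, so the two alternatives are not disjoint — LL(1) conflict.

Yes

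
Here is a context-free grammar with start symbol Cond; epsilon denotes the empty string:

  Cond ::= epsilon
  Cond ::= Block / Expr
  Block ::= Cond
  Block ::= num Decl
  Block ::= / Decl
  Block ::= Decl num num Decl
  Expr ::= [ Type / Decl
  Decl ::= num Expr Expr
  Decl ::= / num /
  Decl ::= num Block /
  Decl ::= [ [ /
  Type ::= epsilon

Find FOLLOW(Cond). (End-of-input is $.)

{ $, / }

Cond is the start symbol, so $ ∈ FOLLOW(Cond).
In Block ::= Cond: Cond is at the end, add FOLLOW(Block) = { / }.
Union: FOLLOW(Cond) = { $, / }.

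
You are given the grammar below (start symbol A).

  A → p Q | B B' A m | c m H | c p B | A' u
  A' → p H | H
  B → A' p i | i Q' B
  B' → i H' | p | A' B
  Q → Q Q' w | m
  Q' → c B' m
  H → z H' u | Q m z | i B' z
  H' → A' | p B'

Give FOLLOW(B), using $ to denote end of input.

In A → B B' A m: add FIRST(B' A m) = { i, m, p, z }.
In A → c p B: B is at the end, add FOLLOW(A) = { $, m }.
In B → i Q' B: B is at the end, add FOLLOW(B) = { $, c, i, m, p, u, z }.
In B' → A' B: B is at the end, add FOLLOW(B') = { c, i, m, p, u, z }.
Union: FOLLOW(B) = { $, c, i, m, p, u, z }.

{ $, c, i, m, p, u, z }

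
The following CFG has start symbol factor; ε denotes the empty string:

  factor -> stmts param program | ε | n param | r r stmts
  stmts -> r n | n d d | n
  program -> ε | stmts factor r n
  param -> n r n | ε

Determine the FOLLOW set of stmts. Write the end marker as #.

In factor -> stmts param program: add FIRST(param program)\{ε} = { n, r }.
  Since param program is nullable, also add FOLLOW(factor) = { #, r }.
In factor -> r r stmts: stmts is at the end, add FOLLOW(factor) = { #, r }.
In program -> stmts factor r n: add FIRST(factor r n) = { n, r }.
Union: FOLLOW(stmts) = { #, n, r }.

{ #, n, r }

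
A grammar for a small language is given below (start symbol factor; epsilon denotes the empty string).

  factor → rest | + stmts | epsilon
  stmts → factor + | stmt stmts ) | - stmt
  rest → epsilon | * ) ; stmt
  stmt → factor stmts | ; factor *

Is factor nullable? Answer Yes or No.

factor has an epsilon-production, so factor ⇒ epsilon.

Yes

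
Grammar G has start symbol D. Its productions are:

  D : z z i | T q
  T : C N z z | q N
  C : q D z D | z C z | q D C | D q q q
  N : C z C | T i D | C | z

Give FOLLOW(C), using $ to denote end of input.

In T : C N z z: add FIRST(N z z) = { q, z }.
In C : z C z: add FIRST(z) = { z }.
In C : q D C: C is at the end, add FOLLOW(C) = { i, q, z }.
In N : C z C: add FIRST(z C) = { z }.
In N : C z C: C is at the end, add FOLLOW(N) = { i, q, z }.
In N : C: C is at the end, add FOLLOW(N) = { i, q, z }.
Union: FOLLOW(C) = { i, q, z }.

{ i, q, z }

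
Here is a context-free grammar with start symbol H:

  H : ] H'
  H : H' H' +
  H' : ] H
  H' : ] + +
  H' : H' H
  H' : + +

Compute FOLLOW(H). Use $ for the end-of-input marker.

H is the start symbol, so $ ∈ FOLLOW(H).
In H' : ] H: H is at the end, add FOLLOW(H') = { $, +, ] }.
In H' : H' H: H is at the end, add FOLLOW(H') = { $, +, ] }.
Union: FOLLOW(H) = { $, +, ] }.

{ $, +, ] }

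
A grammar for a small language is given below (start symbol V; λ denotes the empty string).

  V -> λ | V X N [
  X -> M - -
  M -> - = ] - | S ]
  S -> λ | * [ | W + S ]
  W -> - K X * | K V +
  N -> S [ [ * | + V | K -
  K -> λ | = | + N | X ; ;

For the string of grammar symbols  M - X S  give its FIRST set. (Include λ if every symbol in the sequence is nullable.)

Add FIRST(M) = { *, +, -, =, ] }; M is not nullable, stop.

{ *, +, -, =, ] }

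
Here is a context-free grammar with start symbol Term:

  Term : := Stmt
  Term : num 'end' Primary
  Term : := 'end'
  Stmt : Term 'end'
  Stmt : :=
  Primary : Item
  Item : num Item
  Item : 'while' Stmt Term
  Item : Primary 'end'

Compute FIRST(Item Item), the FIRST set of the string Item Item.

Add FIRST(Item) = { 'while', num }; Item is not nullable, stop.

{ 'while', num }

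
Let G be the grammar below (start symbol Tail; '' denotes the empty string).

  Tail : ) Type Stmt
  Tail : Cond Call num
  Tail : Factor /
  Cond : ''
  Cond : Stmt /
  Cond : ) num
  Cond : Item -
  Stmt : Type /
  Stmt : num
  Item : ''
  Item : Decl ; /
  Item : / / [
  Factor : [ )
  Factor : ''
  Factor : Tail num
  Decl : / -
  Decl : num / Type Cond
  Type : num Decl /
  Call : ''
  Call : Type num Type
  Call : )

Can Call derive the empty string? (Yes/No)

Yes

Call has an ''-production, so Call ⇒ ''.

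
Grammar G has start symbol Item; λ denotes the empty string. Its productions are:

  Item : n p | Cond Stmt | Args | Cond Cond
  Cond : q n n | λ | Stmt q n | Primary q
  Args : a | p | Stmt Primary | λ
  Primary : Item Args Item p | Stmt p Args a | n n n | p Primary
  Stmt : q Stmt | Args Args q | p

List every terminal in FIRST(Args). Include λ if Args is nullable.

Args : a contributes {a}.
Args : p contributes {p}.
From Args : Stmt Primary: add FIRST(Stmt) = { a, p, q }.
Args : λ contributes λ.
Union: FIRST(Args) = { a, p, q, λ }.

{ a, p, q, λ }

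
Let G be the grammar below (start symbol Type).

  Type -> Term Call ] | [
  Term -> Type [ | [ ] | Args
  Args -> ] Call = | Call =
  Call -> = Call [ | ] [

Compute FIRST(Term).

From Term -> Type [: add FIRST(Type) = { =, [, ] }.
Term -> [ ] contributes {[}.
From Term -> Args: add FIRST(Args) = { =, ] }.
Union: FIRST(Term) = { =, [, ] }.

{ =, [, ] }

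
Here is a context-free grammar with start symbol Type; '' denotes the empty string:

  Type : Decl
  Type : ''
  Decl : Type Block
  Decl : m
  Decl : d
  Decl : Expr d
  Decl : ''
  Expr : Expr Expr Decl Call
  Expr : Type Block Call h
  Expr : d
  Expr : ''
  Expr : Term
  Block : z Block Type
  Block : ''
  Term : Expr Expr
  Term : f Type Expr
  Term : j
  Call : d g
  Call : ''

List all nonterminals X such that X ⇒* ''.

Directly nullable (have an ''-production): Type, Decl, Expr, Block, Call.
Term : Expr Expr with every symbol nullable, so Term is nullable.

{ Block, Call, Decl, Expr, Term, Type }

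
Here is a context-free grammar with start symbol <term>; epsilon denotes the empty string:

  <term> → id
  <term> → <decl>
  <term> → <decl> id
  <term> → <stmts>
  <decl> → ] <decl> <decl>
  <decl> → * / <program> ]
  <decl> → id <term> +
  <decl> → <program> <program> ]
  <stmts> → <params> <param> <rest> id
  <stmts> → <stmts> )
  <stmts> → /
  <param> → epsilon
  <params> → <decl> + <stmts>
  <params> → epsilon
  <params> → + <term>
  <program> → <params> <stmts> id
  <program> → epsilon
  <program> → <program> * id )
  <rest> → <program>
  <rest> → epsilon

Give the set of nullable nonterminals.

Directly nullable (have an epsilon-production): <param>, <params>, <program>, <rest>.
No other nonterminal has a production whose RHS symbols are all nullable.

{ <param>, <params>, <program>, <rest> }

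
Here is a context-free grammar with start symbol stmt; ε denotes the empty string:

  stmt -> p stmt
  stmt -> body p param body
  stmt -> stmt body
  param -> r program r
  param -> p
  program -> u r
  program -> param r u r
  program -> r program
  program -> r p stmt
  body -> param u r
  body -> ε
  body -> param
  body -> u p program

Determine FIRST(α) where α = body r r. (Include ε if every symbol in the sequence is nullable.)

{ p, r, u }

Add FIRST(body)\{ε} = { p, r, u }; body is nullable, continue.
r is a terminal; add {r} and stop.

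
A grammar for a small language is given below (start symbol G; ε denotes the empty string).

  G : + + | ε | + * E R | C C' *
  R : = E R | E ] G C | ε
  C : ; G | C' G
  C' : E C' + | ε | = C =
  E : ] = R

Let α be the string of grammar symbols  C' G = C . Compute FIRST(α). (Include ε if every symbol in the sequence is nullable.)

Add FIRST(C')\{ε} = { =, ] }; C' is nullable, continue.
Add FIRST(G)\{ε} = { *, +, ;, =, ] }; G is nullable, continue.
= is a terminal; add {=} and stop.

{ *, +, ;, =, ] }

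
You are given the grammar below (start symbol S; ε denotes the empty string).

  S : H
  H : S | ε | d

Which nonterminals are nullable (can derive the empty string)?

{ H, S }

Directly nullable (have an ε-production): H.
S : H with every symbol nullable, so S is nullable.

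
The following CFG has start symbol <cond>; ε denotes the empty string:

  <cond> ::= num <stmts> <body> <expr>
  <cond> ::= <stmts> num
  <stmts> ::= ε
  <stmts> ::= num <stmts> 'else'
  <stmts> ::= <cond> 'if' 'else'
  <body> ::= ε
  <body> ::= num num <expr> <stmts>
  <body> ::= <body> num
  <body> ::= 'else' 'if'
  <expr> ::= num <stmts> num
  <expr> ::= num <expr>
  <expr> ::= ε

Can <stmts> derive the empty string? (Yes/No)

<stmts> has an ε-production, so <stmts> ⇒ ε.

Yes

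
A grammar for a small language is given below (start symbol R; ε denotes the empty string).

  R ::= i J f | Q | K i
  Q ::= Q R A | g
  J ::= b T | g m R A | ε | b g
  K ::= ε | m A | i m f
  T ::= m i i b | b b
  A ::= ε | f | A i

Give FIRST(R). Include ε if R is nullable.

R ::= i J f contributes {i}.
From R ::= Q: add FIRST(Q) = { g }.
From R ::= K i: K nullable, take FIRST(K) ∪ {i} = { i, m }.
Union: FIRST(R) = { g, i, m }.

{ g, i, m }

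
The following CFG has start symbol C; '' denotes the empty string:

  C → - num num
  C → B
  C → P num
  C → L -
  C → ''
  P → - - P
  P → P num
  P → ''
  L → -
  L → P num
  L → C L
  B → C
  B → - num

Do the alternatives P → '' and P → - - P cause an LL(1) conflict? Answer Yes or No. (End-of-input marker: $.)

No

FIRST('') = { '' } and FIRST(- - P) = { - }.
The first is nullable but FOLLOW(P) = { num } is disjoint from FIRST of the second.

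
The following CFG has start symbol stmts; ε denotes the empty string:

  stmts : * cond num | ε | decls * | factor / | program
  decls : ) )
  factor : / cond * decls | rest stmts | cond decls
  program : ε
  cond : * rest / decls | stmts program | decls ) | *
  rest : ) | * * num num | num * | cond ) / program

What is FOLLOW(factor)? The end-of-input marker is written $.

In stmts : factor /: add FIRST(/) = { / }.
Union: FOLLOW(factor) = { / }.

{ / }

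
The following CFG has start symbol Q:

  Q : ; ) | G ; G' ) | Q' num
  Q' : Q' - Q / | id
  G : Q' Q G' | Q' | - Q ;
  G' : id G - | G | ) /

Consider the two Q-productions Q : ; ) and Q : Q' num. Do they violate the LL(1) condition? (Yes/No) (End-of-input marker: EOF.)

FIRST(; )) = { ; } and FIRST(Q' num) = { id }.
The FIRST sets are disjoint and neither alternative is nullable — no conflict.

No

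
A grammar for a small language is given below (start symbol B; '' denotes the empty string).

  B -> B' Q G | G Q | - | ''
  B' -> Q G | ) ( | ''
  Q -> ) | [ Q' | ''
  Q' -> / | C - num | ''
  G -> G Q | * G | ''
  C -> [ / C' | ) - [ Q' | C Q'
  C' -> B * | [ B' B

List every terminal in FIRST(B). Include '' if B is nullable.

From B -> B' Q G: B', Q, G nullable, take FIRST(B') ∪ FIRST(Q) ∪ FIRST(G) = { ), *, [ }; also '' since the whole RHS is nullable.
From B -> G Q: G, Q nullable, take FIRST(G) ∪ FIRST(Q) = { ), *, [ }; also '' since the whole RHS is nullable.
B -> - contributes {-}.
B -> '' contributes ''.
Union: FIRST(B) = { ), *, -, [, '' }.

{ ), *, -, [, '' }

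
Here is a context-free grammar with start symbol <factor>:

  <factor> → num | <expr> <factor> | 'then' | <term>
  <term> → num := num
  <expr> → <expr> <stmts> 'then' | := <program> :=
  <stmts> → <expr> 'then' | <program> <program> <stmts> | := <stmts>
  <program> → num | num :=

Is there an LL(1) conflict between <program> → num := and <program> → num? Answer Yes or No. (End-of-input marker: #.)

FIRST(num :=) = { num } and FIRST(num) = { num }.
Both contain num, so the two alternatives are not disjoint — LL(1) conflict.

Yes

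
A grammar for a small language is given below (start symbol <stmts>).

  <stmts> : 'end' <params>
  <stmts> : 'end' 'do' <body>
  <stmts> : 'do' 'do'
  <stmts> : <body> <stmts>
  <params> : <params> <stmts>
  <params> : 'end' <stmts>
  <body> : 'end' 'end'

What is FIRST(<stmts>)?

<stmts> : 'end' <params> contributes {'end'}.
<stmts> : 'end' 'do' <body> contributes {'end'}.
<stmts> : 'do' 'do' contributes {'do'}.
From <stmts> : <body> <stmts>: add FIRST(<body>) = { 'end' }.
Union: FIRST(<stmts>) = { 'do', 'end' }.

{ 'do', 'end' }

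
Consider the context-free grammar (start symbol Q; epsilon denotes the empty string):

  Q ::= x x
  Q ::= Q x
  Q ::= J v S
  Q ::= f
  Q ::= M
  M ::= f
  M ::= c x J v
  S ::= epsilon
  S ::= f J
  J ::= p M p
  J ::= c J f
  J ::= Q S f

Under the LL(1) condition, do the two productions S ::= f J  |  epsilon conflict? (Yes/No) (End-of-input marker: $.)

Yes

FIRST(f J) = { f } and FIRST(epsilon) = { epsilon }.
The second alternative is nullable and FOLLOW(S) = { $, f, x } shares f with FIRST of the first — conflict.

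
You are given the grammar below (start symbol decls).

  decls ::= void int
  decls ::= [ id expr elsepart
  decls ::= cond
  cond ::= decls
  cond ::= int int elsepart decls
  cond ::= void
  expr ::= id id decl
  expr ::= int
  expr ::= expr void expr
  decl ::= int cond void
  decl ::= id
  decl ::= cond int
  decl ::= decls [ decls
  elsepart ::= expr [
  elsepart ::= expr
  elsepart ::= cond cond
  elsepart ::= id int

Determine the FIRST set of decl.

{ [, id, int, void }

decl ::= int cond void contributes {int}.
decl ::= id contributes {id}.
From decl ::= cond int: add FIRST(cond) = { [, int, void }.
From decl ::= decls [ decls: add FIRST(decls) = { [, int, void }.
Union: FIRST(decl) = { [, id, int, void }.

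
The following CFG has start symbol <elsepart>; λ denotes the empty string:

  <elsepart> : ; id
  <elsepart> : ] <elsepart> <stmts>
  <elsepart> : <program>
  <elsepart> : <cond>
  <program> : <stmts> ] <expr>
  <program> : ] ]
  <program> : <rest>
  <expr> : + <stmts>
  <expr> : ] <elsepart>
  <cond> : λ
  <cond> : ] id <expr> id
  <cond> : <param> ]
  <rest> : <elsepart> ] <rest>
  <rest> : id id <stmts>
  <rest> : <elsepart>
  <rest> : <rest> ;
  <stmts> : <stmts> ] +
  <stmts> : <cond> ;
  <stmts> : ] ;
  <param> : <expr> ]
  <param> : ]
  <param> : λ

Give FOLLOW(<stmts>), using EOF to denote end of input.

{ EOF, +, ;, ], id }

In <elsepart> : ] <elsepart> <stmts>: <stmts> is at the end, add FOLLOW(<elsepart>) = { EOF, +, ;, ], id }.
In <program> : <stmts> ] <expr>: add FIRST(] <expr>) = { ] }.
In <expr> : + <stmts>: <stmts> is at the end, add FOLLOW(<expr>) = { EOF, +, ;, ], id }.
In <rest> : id id <stmts>: <stmts> is at the end, add FOLLOW(<rest>) = { EOF, +, ;, ], id }.
In <stmts> : <stmts> ] +: add FIRST(] +) = { ] }.
Union: FOLLOW(<stmts>) = { EOF, +, ;, ], id }.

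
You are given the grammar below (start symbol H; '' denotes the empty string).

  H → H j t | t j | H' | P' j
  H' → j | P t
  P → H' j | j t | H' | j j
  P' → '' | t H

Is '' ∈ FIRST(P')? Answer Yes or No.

Yes

P' has an ''-production, so P' ⇒ ''.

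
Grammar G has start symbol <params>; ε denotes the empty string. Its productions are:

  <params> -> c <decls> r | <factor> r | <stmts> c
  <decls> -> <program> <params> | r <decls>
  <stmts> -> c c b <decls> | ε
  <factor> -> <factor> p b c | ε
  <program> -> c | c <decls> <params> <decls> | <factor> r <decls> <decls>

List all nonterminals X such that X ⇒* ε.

Directly nullable (have an ε-production): <stmts>, <factor>.
No other nonterminal has a production whose RHS symbols are all nullable.

{ <factor>, <stmts> }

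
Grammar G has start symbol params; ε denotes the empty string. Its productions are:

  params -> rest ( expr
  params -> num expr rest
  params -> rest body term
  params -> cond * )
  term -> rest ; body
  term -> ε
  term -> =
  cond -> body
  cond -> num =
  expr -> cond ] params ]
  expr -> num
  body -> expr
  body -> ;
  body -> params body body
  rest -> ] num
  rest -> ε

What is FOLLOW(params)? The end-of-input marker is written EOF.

params is the start symbol, so EOF ∈ FOLLOW(params).
In expr -> cond ] params ]: add FIRST(]) = { ] }.
In body -> params body body: add FIRST(body body) = { (, ;, ], num }.
Union: FOLLOW(params) = { EOF, (, ;, ], num }.

{ EOF, (, ;, ], num }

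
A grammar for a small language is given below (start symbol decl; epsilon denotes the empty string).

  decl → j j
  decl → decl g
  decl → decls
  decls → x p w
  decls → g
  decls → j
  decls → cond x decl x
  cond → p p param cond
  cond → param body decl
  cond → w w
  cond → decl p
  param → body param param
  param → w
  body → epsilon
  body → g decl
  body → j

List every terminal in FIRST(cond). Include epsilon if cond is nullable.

{ g, j, p, w, x }

cond → p p param cond contributes {p}.
From cond → param body decl: add FIRST(param) = { g, j, w }.
cond → w w contributes {w}.
From cond → decl p: add FIRST(decl) = { g, j, p, w, x }.
Union: FIRST(cond) = { g, j, p, w, x }.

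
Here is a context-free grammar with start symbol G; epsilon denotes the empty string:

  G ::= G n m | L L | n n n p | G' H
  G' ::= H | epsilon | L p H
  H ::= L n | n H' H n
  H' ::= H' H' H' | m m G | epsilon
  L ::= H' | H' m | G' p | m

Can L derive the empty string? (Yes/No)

Yes

L ::= H' and each of H' is nullable, so L ⇒* epsilon.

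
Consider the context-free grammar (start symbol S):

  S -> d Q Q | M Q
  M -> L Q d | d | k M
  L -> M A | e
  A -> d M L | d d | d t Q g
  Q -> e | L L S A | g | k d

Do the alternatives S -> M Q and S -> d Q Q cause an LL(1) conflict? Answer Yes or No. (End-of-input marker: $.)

FIRST(M Q) = { d, e, k } and FIRST(d Q Q) = { d }.
Both contain d, so the two alternatives are not disjoint — LL(1) conflict.

Yes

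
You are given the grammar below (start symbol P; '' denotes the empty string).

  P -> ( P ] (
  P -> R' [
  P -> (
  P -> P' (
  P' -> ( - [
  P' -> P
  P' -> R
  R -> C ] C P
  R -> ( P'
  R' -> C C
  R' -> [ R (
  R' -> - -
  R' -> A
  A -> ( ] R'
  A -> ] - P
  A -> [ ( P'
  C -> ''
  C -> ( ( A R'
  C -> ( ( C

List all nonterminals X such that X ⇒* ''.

Directly nullable (have an ''-production): C.
R' -> C C with every symbol nullable, so R' is nullable.
No other nonterminal has a production whose RHS symbols are all nullable.

{ C, R' }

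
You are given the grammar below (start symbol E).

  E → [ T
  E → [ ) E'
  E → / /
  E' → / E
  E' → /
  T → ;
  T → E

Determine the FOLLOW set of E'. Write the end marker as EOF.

{ EOF }

In E → [ ) E': E' is at the end, add FOLLOW(E) = { EOF }.
Union: FOLLOW(E') = { EOF }.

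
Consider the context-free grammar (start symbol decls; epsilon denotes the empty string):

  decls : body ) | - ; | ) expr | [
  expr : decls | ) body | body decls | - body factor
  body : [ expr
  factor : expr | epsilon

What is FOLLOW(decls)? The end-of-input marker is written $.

decls is the start symbol, so $ ∈ FOLLOW(decls).
In expr : decls: decls is at the end, add FOLLOW(expr) = { $, ), -, [ }.
In expr : body decls: decls is at the end, add FOLLOW(expr) = { $, ), -, [ }.
Union: FOLLOW(decls) = { $, ), -, [ }.

{ $, ), -, [ }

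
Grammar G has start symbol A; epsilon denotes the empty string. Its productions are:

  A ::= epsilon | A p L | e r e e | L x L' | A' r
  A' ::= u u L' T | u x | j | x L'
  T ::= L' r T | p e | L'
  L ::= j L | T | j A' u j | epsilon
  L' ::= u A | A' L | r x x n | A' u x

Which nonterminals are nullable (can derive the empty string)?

{ A, L }

Directly nullable (have an epsilon-production): A, L.
No other nonterminal has a production whose RHS symbols are all nullable.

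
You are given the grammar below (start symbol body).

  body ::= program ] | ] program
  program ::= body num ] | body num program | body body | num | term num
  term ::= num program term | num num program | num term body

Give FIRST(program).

From program ::= body num ]: add FIRST(body) = { ], num }.
From program ::= body num program: add FIRST(body) = { ], num }.
From program ::= body body: add FIRST(body) = { ], num }.
program ::= num contributes {num}.
From program ::= term num: add FIRST(term) = { num }.
Union: FIRST(program) = { ], num }.

{ ], num }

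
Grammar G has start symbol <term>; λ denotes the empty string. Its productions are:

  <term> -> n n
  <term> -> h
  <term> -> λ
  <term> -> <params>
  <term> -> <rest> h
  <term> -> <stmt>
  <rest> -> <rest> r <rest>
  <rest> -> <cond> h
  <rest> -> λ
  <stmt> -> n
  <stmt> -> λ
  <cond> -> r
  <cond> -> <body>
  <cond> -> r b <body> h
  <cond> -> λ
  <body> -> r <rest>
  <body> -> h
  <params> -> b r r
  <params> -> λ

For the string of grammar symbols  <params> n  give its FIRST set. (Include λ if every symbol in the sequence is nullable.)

Add FIRST(<params>)\{λ} = { b }; <params> is nullable, continue.
n is a terminal; add {n} and stop.

{ b, n }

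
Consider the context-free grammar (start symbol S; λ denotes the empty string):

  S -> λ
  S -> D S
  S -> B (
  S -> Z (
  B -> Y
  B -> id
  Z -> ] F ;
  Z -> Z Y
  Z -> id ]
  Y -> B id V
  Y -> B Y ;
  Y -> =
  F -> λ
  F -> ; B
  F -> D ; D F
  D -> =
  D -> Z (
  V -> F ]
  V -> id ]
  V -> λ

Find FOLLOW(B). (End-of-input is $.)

{ (, ;, =, ], id }

In S -> B (: add FIRST(() = { ( }.
In Y -> B id V: add FIRST(id V) = { id }.
In Y -> B Y ;: add FIRST(Y ;) = { =, id }.
In F -> ; B: B is at the end, add FOLLOW(F) = { ;, ] }.
Union: FOLLOW(B) = { (, ;, =, ], id }.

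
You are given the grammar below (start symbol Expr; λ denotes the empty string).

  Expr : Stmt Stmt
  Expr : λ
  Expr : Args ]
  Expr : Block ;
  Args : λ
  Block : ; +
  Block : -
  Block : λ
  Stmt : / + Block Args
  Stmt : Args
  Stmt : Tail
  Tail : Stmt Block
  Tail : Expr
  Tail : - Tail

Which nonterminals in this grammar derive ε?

Directly nullable (have an λ-production): Expr, Args, Block.
Tail : Stmt Block with every symbol nullable, so Tail is nullable.
Stmt : Args with every symbol nullable, so Stmt is nullable.

{ Args, Block, Expr, Stmt, Tail }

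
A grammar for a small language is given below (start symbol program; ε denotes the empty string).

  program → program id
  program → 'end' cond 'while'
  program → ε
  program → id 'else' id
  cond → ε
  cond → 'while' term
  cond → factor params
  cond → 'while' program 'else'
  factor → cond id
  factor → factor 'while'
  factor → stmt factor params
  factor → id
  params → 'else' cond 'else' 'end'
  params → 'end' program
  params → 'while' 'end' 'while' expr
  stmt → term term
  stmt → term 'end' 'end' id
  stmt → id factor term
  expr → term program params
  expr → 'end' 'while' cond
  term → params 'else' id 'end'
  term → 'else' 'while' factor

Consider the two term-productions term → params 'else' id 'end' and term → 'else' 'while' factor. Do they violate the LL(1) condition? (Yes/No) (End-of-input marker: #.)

FIRST(params 'else' id 'end') = { 'else', 'end', 'while' } and FIRST('else' 'while' factor) = { 'else' }.
Both contain 'else', so the two alternatives are not disjoint — LL(1) conflict.

Yes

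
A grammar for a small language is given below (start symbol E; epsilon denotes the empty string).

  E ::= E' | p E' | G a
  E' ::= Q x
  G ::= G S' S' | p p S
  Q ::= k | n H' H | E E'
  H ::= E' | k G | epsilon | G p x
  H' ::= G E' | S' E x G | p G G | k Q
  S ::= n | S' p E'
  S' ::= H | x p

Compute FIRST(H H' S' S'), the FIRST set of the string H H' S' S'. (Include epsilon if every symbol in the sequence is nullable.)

{ k, n, p, x }

Add FIRST(H)\{epsilon} = { k, n, p }; H is nullable, continue.
Add FIRST(H') = { k, n, p, x }; H' is not nullable, stop.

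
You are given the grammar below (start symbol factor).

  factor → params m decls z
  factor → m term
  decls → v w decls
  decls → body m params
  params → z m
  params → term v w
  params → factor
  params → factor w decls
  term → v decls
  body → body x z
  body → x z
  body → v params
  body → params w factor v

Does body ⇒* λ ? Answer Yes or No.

No nonterminal in this grammar is nullable.
No production of body has an RHS whose symbols are all nullable, so body is not nullable.

No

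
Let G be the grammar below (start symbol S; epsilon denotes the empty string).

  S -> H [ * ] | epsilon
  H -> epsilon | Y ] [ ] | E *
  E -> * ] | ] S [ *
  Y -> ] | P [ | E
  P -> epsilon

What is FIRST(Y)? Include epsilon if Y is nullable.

{ *, [, ] }

Y -> ] contributes {]}.
From Y -> P [: P nullable, take FIRST(P) ∪ {[} = { [ }.
From Y -> E: add FIRST(E) = { *, ] }.
Union: FIRST(Y) = { *, [, ] }.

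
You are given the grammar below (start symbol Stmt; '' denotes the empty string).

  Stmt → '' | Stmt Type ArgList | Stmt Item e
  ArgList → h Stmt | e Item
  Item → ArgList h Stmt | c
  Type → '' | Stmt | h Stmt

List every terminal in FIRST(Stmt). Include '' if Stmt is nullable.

{ c, e, h, '' }

Stmt → '' contributes ''.
From Stmt → Stmt Type ArgList: Stmt, Type nullable, take FIRST(Stmt) ∪ FIRST(Type) ∪ FIRST(ArgList) = { c, e, h }.
From Stmt → Stmt Item e: Stmt nullable, take FIRST(Stmt) ∪ FIRST(Item) = { c, e, h }.
Union: FIRST(Stmt) = { c, e, h, '' }.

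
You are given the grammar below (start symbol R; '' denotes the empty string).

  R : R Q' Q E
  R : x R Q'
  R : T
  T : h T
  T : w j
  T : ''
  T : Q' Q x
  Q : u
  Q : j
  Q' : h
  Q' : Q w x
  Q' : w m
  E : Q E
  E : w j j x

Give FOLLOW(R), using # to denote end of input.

R is the start symbol, so # ∈ FOLLOW(R).
In R : R Q' Q E: add FIRST(Q' Q E) = { h, j, u, w }.
In R : x R Q': add FIRST(Q') = { h, j, u, w }.
Union: FOLLOW(R) = { #, h, j, u, w }.

{ #, h, j, u, w }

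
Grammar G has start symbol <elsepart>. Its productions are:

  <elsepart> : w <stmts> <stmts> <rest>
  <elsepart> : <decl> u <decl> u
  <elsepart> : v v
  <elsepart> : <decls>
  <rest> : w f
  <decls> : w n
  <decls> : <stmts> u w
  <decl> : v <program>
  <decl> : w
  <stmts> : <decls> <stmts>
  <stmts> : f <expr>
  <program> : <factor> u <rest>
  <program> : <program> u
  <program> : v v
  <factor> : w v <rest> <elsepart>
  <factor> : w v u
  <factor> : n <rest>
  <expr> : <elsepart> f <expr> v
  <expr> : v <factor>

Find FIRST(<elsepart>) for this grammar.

{ f, v, w }

<elsepart> : w <stmts> <stmts> <rest> contributes {w}.
From <elsepart> : <decl> u <decl> u: add FIRST(<decl>) = { v, w }.
<elsepart> : v v contributes {v}.
From <elsepart> : <decls>: add FIRST(<decls>) = { f, w }.
Union: FIRST(<elsepart>) = { f, v, w }.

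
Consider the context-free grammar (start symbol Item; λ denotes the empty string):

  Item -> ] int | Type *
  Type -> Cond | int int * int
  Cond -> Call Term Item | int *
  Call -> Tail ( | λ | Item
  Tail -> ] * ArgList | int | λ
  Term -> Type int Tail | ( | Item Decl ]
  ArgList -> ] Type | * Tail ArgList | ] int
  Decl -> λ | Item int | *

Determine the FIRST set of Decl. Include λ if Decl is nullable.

{ (, *, ], int, λ }

Decl -> λ contributes λ.
From Decl -> Item int: add FIRST(Item) = { (, ], int }.
Decl -> * contributes {*}.
Union: FIRST(Decl) = { (, *, ], int, λ }.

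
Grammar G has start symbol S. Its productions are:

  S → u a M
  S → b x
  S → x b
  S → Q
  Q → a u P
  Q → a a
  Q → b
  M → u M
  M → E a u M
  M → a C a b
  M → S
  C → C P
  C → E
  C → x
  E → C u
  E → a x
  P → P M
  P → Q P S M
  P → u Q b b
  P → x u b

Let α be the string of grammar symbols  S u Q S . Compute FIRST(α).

Add FIRST(S) = { a, b, u, x }; S is not nullable, stop.

{ a, b, u, x }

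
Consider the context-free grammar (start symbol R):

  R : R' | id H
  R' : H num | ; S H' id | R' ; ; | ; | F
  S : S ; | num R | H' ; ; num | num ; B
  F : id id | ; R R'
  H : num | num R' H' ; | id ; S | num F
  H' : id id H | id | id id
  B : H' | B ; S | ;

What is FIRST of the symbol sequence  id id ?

id is a terminal; add {id} and stop.

{ id }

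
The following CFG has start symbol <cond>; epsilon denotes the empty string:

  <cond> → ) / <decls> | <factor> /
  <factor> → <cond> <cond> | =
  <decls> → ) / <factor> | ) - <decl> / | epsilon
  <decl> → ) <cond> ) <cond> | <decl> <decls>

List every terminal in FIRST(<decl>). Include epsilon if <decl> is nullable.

{ ) }

<decl> → ) <cond> ) <cond> contributes {)}.
From <decl> → <decl> <decls>: add FIRST(<decl>) = { ) }.
Union: FIRST(<decl>) = { ) }.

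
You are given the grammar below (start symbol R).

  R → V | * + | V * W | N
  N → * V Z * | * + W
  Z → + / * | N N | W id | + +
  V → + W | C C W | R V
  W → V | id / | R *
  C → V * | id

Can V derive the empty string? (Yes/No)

No nonterminal in this grammar is nullable.
No production of V has an RHS whose symbols are all nullable, so V is not nullable.

No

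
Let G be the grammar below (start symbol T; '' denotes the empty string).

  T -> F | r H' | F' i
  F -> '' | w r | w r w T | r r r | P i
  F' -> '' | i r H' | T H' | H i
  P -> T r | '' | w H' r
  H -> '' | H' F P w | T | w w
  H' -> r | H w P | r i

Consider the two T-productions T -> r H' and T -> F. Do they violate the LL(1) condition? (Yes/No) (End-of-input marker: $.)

Yes

FIRST(r H') = { r } and FIRST(F) = { i, r, w, '' }.
Both contain r, so the two alternatives are not disjoint — LL(1) conflict.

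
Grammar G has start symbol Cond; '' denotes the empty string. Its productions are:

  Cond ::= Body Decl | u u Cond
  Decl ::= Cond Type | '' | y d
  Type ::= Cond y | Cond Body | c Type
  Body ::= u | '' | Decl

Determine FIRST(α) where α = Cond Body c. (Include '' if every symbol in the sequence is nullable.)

Add FIRST(Cond)\{''} = { c, u, y }; Cond is nullable, continue.
Add FIRST(Body)\{''} = { c, u, y }; Body is nullable, continue.
c is a terminal; add {c} and stop.

{ c, u, y }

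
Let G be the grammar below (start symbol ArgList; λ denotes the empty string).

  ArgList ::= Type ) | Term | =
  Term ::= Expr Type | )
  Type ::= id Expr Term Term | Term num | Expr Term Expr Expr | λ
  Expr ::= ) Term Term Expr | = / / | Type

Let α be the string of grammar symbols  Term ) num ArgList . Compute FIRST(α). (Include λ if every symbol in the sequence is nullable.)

{ ), =, id, num }

Add FIRST(Term)\{λ} = { ), =, id, num }; Term is nullable, continue.
) is a terminal; add {)} and stop.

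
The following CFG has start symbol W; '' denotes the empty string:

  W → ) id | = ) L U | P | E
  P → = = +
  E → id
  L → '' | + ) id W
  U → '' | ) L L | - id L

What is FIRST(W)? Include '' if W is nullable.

{ ), =, id }

W → ) id contributes {)}.
W → = ) L U contributes {=}.
From W → P: add FIRST(P) = { = }.
From W → E: add FIRST(E) = { id }.
Union: FIRST(W) = { ), =, id }.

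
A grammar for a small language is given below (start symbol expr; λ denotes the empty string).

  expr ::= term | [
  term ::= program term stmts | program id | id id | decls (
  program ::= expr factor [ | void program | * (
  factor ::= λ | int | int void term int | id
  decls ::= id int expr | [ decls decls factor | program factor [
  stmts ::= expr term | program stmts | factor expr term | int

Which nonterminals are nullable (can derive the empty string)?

Directly nullable (have an λ-production): factor.
No other nonterminal has a production whose RHS symbols are all nullable.

{ factor }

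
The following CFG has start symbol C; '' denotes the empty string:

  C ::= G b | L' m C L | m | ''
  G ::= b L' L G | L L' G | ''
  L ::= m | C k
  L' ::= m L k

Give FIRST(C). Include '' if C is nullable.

{ b, k, m, '' }

From C ::= G b: G nullable, take FIRST(G) ∪ {b} = { b, k, m }.
From C ::= L' m C L: add FIRST(L') = { m }.
C ::= m contributes {m}.
C ::= '' contributes ''.
Union: FIRST(C) = { b, k, m, '' }.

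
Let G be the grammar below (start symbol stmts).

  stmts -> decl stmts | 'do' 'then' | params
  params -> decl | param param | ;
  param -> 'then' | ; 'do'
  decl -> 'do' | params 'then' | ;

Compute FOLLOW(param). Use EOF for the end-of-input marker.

{ EOF, 'then', ; }

In params -> param param: add FIRST(param) = { 'then', ; }.
In params -> param param: param is at the end, add FOLLOW(params) = { EOF, 'then' }.
Union: FOLLOW(param) = { EOF, 'then', ; }.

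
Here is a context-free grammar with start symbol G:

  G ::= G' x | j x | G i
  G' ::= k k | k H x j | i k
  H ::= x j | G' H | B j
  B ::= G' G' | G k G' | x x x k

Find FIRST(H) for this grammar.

H ::= x j contributes {x}.
From H ::= G' H: add FIRST(G') = { i, k }.
From H ::= B j: add FIRST(B) = { i, j, k, x }.
Union: FIRST(H) = { i, j, k, x }.

{ i, j, k, x }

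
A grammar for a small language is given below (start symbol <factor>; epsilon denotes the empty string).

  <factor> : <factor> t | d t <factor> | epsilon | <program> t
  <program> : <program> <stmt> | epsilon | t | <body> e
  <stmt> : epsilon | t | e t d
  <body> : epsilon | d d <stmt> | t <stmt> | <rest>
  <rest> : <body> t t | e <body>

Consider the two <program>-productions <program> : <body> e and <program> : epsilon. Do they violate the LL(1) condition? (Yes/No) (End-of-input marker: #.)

FIRST(<body> e) = { d, e, t } and FIRST(epsilon) = { epsilon }.
The second alternative is nullable and FOLLOW(<program>) = { e, t } shares e with FIRST of the first — conflict.

Yes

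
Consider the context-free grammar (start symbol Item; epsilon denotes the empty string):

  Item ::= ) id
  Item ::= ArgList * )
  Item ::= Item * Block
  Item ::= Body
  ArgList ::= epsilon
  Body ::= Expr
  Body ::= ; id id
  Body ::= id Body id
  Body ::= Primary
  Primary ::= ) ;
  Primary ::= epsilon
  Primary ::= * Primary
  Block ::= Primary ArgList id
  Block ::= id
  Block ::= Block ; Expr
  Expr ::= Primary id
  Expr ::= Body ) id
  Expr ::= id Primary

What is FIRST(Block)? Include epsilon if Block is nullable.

From Block ::= Primary ArgList id: Primary, ArgList nullable, take FIRST(Primary) ∪ FIRST(ArgList) ∪ {id} = { ), *, id }.
Block ::= id contributes {id}.
From Block ::= Block ; Expr: add FIRST(Block) = { ), *, id }.
Union: FIRST(Block) = { ), *, id }.

{ ), *, id }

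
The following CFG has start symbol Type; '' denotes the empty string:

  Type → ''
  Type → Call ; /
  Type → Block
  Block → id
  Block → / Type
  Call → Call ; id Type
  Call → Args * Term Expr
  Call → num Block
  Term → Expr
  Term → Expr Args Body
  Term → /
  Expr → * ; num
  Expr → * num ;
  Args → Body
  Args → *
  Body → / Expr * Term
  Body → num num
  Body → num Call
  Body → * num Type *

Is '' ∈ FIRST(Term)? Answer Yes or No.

Nullable nonterminals: Type.
No production of Term has an RHS whose symbols are all nullable, so Term is not nullable.

No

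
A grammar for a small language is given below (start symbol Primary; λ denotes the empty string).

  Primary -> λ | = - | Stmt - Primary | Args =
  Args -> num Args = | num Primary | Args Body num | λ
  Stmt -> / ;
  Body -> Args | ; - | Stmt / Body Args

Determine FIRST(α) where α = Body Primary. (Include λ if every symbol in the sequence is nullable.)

Add FIRST(Body)\{λ} = { /, ;, num }; Body is nullable, continue.
Add FIRST(Primary)\{λ} = { /, ;, =, num }; Primary is nullable, continue.
Every symbol is nullable, so include λ.

{ /, ;, =, num, λ }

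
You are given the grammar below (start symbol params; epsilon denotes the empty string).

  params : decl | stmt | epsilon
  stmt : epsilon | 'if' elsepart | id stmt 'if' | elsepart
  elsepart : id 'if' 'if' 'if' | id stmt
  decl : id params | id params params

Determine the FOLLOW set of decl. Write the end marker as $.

{ $, 'if', id }

In params : decl: decl is at the end, add FOLLOW(params) = { $, 'if', id }.
Union: FOLLOW(decl) = { $, 'if', id }.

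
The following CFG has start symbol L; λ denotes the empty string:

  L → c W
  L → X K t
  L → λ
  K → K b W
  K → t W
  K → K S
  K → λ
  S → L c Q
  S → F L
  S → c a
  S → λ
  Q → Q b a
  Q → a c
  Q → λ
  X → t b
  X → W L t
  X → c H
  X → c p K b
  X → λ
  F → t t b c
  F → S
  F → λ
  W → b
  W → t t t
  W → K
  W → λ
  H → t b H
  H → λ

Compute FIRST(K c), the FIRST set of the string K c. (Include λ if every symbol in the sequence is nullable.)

{ b, c, t }

Add FIRST(K)\{λ} = { b, c, t }; K is nullable, continue.
c is a terminal; add {c} and stop.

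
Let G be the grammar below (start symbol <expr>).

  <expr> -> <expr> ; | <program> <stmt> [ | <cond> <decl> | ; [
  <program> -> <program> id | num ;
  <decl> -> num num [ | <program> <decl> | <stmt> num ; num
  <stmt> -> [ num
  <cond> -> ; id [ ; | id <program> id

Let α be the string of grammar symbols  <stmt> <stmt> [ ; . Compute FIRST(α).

Add FIRST(<stmt>) = { [ }; <stmt> is not nullable, stop.

{ [ }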